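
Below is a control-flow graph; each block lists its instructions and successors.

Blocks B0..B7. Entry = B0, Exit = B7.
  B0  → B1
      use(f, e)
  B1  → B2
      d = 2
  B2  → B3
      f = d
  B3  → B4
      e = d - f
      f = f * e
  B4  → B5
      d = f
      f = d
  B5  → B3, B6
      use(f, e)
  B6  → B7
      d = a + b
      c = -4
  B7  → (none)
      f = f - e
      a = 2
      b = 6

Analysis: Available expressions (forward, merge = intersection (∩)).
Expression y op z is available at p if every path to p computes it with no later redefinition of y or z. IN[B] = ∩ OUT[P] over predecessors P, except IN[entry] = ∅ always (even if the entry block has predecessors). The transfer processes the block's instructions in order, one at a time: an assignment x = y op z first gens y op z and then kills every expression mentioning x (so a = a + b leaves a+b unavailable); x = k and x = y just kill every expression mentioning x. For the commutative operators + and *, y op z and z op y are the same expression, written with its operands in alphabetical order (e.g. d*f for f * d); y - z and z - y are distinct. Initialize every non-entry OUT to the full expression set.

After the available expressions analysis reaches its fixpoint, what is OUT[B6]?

Answer: {a+b}

Trace:
Per-block solution:
  B0: | IN={} | OUT={}
  B1: | IN={} | OUT={}
  B2: | IN={} | OUT={}
  B3: | IN={} | OUT={}
  B4: | IN={} | OUT={}
  B5: | IN={} | OUT={}
  B6: | IN={} | OUT={a+b}
  B7: | IN={a+b} | OUT={}

Merge at B6: IN[B6] = OUT[B5] = {}
Applying B6's transfer function to that IN value gives OUT[B6] (row B6 above).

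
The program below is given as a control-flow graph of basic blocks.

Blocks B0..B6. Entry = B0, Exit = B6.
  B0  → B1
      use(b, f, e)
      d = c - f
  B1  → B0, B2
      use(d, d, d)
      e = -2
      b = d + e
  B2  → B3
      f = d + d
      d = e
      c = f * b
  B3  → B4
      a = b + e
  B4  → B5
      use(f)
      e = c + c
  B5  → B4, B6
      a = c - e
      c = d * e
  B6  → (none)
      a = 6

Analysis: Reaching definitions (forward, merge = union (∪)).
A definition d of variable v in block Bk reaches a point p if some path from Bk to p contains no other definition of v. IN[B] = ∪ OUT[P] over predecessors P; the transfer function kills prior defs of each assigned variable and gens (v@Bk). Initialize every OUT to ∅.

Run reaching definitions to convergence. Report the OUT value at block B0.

Per-block solution:
  B0: | IN={b@B1, d@B0, e@B1} | OUT={b@B1, d@B0, e@B1}
  B1: | IN={b@B1, d@B0, e@B1} | OUT={b@B1, d@B0, e@B1}
  B2: | IN={b@B1, d@B0, e@B1} | OUT={b@B1, c@B2, d@B2, e@B1, f@B2}
  B3: | IN={b@B1, c@B2, d@B2, e@B1, f@B2} | OUT={a@B3, b@B1, c@B2, d@B2, e@B1, f@B2}
  B4: | IN={a@B3, a@B5, b@B1, c@B2, c@B5, d@B2, e@B1, e@B4, f@B2} | OUT={a@B3, a@B5, b@B1, c@B2, c@B5, d@B2, e@B4, f@B2}
  B5: | IN={a@B3, a@B5, b@B1, c@B2, c@B5, d@B2, e@B4, f@B2} | OUT={a@B5, b@B1, c@B5, d@B2, e@B4, f@B2}
  B6: | IN={a@B5, b@B1, c@B5, d@B2, e@B4, f@B2} | OUT={a@B6, b@B1, c@B5, d@B2, e@B4, f@B2}

Merge at B0 (entry node, so the boundary value {} is joined with the incoming edge(s)): IN[B0] = {} ⊔ OUT[B1] = {b@B1, d@B0, e@B1}
Applying B0's transfer function to that IN value gives OUT[B0] (row B0 above).

Answer: {b@B1, d@B0, e@B1}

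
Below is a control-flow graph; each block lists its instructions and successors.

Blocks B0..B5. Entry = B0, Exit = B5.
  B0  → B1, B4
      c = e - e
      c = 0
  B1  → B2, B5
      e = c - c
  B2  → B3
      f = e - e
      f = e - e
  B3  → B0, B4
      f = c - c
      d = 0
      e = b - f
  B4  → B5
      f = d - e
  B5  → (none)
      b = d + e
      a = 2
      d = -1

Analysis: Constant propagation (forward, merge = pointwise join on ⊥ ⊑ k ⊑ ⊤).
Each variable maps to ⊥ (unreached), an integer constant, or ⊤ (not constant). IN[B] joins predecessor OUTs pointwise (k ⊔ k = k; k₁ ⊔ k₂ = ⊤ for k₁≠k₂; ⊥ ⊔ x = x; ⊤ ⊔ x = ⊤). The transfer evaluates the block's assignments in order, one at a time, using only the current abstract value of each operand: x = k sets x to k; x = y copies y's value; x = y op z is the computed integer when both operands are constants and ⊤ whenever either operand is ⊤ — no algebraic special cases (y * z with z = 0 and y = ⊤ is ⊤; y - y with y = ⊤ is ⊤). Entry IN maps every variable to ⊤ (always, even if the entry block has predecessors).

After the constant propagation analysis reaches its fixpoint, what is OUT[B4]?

Answer: {a: ⊤, b: ⊤, c: 0, d: ⊤, e: ⊤, f: ⊤}

Derivation:
Converged values:
  B0:   IN=(all ⊤)   OUT={c:0; rest ⊤}
  B1:   IN={c:0; rest ⊤}   OUT={c:0, e:0; rest ⊤}
  B2:   IN={c:0, e:0; rest ⊤}   OUT={c:0, e:0, f:0; rest ⊤}
  B3:   IN={c:0, e:0, f:0; rest ⊤}   OUT={c:0, d:0, f:0; rest ⊤}
  B4:   IN={c:0; rest ⊤}   OUT={c:0; rest ⊤}
  B5:   IN={c:0; rest ⊤}   OUT={a:2, c:0, d:-1; rest ⊤}

Merge at B4: IN[B4] = OUT[B0] ⊔ OUT[B3] = {a: ⊤, b: ⊤, c: 0, d: ⊤, e: ⊤, f: ⊤}
Applying B4's transfer function to that IN value gives OUT[B4] (row B4 above).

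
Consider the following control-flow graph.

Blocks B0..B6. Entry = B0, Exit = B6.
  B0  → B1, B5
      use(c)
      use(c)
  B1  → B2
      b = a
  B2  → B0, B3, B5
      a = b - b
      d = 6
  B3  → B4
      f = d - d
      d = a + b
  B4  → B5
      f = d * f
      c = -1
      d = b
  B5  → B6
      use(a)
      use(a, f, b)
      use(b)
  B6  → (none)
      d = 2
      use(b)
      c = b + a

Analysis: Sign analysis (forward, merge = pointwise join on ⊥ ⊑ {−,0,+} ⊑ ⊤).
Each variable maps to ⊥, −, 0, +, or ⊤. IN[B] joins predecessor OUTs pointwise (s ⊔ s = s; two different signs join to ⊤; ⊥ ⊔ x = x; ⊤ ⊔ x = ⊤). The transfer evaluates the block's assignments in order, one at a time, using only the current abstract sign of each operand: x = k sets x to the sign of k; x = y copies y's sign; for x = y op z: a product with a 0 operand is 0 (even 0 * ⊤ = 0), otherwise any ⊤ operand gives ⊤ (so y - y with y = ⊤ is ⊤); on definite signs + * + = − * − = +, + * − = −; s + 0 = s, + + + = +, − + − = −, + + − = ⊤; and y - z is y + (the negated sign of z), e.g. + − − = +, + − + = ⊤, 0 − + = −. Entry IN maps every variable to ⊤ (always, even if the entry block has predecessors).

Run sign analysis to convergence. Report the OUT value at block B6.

Answer: {a: ⊤, b: ⊤, c: ⊤, d: +, e: ⊤, f: ⊤}

Derivation:
Fixpoint table:
  B0:   IN=(all ⊤)   OUT=(all ⊤)
  B1:   IN=(all ⊤)   OUT=(all ⊤)
  B2:   IN=(all ⊤)   OUT={d:+; rest ⊤}
  B3:   IN={d:+; rest ⊤}   OUT=(all ⊤)
  B4:   IN=(all ⊤)   OUT={c:-; rest ⊤}
  B5:   IN=(all ⊤)   OUT=(all ⊤)
  B6:   IN=(all ⊤)   OUT={d:+; rest ⊤}

Merge at B6: IN[B6] = OUT[B5] = {a: ⊤, b: ⊤, c: ⊤, d: ⊤, e: ⊤, f: ⊤}
Applying B6's transfer function to that IN value gives OUT[B6] (row B6 above).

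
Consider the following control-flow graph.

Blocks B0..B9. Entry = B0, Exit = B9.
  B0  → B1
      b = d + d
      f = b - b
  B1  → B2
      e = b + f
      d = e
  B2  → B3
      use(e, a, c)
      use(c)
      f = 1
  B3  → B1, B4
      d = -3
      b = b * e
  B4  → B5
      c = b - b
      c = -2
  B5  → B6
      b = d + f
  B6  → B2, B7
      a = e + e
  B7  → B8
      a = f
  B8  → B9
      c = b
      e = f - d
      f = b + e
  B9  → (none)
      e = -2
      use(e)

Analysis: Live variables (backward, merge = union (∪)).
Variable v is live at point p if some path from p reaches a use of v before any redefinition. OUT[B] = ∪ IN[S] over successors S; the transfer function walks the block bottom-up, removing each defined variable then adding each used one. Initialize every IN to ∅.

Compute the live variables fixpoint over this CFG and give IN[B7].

Per-block solution:
  B0:   IN={a, c, d}   OUT={a, b, c, f}
  B1:   IN={a, b, c, f}   OUT={a, b, c, e}
  B2:   IN={a, b, c, e}   OUT={a, b, c, e, f}
  B3:   IN={a, b, c, e, f}   OUT={a, b, c, d, e, f}
  B4:   IN={b, d, e, f}   OUT={c, d, e, f}
  B5:   IN={c, d, e, f}   OUT={b, c, d, e, f}
  B6:   IN={b, c, d, e, f}   OUT={a, b, c, d, e, f}
  B7:   IN={b, d, f}   OUT={b, d, f}
  B8:   IN={b, d, f}   OUT={}
  B9:   IN={}   OUT={}

Merge at B7: OUT[B7] = IN[B8] = {b, d, f}
Applying B7's transfer function to that OUT value gives IN[B7] (row B7 above).

Answer: {b, d, f}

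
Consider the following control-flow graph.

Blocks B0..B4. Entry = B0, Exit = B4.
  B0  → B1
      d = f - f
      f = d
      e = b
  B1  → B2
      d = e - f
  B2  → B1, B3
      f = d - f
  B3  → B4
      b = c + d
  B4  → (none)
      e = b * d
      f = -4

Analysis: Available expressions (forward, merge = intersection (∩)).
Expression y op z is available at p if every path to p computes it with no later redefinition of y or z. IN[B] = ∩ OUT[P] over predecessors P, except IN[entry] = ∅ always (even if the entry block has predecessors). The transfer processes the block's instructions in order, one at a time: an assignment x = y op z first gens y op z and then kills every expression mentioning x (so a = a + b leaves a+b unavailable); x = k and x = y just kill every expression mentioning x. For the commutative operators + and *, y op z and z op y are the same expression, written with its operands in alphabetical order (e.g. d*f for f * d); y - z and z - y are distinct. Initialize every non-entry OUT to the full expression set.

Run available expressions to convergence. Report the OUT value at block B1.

Answer: {e-f}

Trace:
Per-block solution:
  B0:   IN={}   OUT={}
  B1:   IN={}   OUT={e-f}
  B2:   IN={e-f}   OUT={}
  B3:   IN={}   OUT={c+d}
  B4:   IN={c+d}   OUT={b*d, c+d}

Merge at B1: IN[B1] = OUT[B0] ∩ OUT[B2] = {}
Applying B1's transfer function to that IN value gives OUT[B1] (row B1 above).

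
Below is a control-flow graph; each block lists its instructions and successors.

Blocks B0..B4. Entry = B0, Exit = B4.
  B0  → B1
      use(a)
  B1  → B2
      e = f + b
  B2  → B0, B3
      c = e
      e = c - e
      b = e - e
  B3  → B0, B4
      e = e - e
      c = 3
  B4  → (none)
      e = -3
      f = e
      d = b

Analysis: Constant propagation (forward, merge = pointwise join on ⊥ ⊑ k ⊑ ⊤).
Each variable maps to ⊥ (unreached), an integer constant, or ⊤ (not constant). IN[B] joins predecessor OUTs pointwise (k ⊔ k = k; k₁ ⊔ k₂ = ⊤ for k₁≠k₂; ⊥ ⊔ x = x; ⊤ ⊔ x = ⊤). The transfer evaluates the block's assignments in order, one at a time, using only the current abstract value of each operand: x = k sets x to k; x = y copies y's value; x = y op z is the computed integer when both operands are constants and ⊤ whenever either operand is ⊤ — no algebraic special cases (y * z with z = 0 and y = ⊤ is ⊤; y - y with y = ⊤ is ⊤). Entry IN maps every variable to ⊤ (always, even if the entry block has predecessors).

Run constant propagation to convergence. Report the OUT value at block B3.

Answer: {a: ⊤, b: ⊤, c: 3, d: ⊤, e: ⊤, f: ⊤}

Derivation:
Per-block solution:
  B0:  IN=(all ⊤)  OUT=(all ⊤)
  B1:  IN=(all ⊤)  OUT=(all ⊤)
  B2:  IN=(all ⊤)  OUT=(all ⊤)
  B3:  IN=(all ⊤)  OUT={c:3; rest ⊤}
  B4:  IN={c:3; rest ⊤}  OUT={c:3, e:-3, f:-3; rest ⊤}

Merge at B3: IN[B3] = OUT[B2] = {a: ⊤, b: ⊤, c: ⊤, d: ⊤, e: ⊤, f: ⊤}
Applying B3's transfer function to that IN value gives OUT[B3] (row B3 above).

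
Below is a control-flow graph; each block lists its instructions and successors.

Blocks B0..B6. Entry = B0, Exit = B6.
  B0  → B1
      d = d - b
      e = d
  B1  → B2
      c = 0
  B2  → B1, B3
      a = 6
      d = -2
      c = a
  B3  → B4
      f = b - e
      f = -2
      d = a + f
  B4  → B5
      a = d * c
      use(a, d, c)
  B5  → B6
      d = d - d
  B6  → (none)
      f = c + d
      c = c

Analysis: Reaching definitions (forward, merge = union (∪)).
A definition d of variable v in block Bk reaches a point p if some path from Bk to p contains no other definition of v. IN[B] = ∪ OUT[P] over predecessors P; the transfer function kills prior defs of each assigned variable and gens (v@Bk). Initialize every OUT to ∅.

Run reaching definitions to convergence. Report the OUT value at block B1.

Per-block solution:
  B0:  IN={}  OUT={d@B0, e@B0}
  B1:  IN={a@B2, c@B2, d@B0, d@B2, e@B0}  OUT={a@B2, c@B1, d@B0, d@B2, e@B0}
  B2:  IN={a@B2, c@B1, d@B0, d@B2, e@B0}  OUT={a@B2, c@B2, d@B2, e@B0}
  B3:  IN={a@B2, c@B2, d@B2, e@B0}  OUT={a@B2, c@B2, d@B3, e@B0, f@B3}
  B4:  IN={a@B2, c@B2, d@B3, e@B0, f@B3}  OUT={a@B4, c@B2, d@B3, e@B0, f@B3}
  B5:  IN={a@B4, c@B2, d@B3, e@B0, f@B3}  OUT={a@B4, c@B2, d@B5, e@B0, f@B3}
  B6:  IN={a@B4, c@B2, d@B5, e@B0, f@B3}  OUT={a@B4, c@B6, d@B5, e@B0, f@B6}

Merge at B1: IN[B1] = OUT[B0] ⊔ OUT[B2] = {a@B2, c@B2, d@B0, d@B2, e@B0}
Applying B1's transfer function to that IN value gives OUT[B1] (row B1 above).

Answer: {a@B2, c@B1, d@B0, d@B2, e@B0}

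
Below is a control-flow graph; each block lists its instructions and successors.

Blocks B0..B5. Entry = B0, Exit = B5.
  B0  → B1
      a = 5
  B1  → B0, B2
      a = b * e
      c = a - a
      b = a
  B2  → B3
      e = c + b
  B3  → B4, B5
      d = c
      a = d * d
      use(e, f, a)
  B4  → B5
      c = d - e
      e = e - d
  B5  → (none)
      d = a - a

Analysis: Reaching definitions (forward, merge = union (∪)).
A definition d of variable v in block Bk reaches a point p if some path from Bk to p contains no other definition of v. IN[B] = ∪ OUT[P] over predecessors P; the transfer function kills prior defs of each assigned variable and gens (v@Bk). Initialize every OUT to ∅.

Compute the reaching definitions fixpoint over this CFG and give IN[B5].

Answer: {a@B3, b@B1, c@B1, c@B4, d@B3, e@B2, e@B4}

Working:
Converged values:
  B0:  IN={a@B1, b@B1, c@B1}  OUT={a@B0, b@B1, c@B1}
  B1:  IN={a@B0, b@B1, c@B1}  OUT={a@B1, b@B1, c@B1}
  B2:  IN={a@B1, b@B1, c@B1}  OUT={a@B1, b@B1, c@B1, e@B2}
  B3:  IN={a@B1, b@B1, c@B1, e@B2}  OUT={a@B3, b@B1, c@B1, d@B3, e@B2}
  B4:  IN={a@B3, b@B1, c@B1, d@B3, e@B2}  OUT={a@B3, b@B1, c@B4, d@B3, e@B4}
  B5:  IN={a@B3, b@B1, c@B1, c@B4, d@B3, e@B2, e@B4}  OUT={a@B3, b@B1, c@B1, c@B4, d@B5, e@B2, e@B4}

Merge at B5: IN[B5] = OUT[B3] ⊔ OUT[B4] = {a@B3, b@B1, c@B1, c@B4, d@B3, e@B2, e@B4}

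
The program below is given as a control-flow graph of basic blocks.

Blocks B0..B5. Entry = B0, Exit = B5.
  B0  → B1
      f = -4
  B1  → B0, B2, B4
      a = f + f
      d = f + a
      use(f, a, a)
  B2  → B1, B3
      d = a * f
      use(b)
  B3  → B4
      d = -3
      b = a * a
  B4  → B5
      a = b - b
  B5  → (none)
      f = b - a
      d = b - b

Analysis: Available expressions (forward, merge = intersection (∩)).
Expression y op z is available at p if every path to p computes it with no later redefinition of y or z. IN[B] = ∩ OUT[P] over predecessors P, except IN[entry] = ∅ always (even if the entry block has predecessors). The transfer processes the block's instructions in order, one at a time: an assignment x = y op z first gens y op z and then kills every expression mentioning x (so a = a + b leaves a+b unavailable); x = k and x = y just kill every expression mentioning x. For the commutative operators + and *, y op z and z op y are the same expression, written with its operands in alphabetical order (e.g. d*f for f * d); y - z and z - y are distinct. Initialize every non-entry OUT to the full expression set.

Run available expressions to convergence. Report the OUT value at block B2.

Converged values:
  B0:   IN={}   OUT={}
  B1:   IN={}   OUT={a+f, f+f}
  B2:   IN={a+f, f+f}   OUT={a*f, a+f, f+f}
  B3:   IN={a*f, a+f, f+f}   OUT={a*a, a*f, a+f, f+f}
  B4:   IN={a+f, f+f}   OUT={b-b, f+f}
  B5:   IN={b-b, f+f}   OUT={b-a, b-b}

Merge at B2: IN[B2] = OUT[B1] = {a+f, f+f}
Applying B2's transfer function to that IN value gives OUT[B2] (row B2 above).

Answer: {a*f, a+f, f+f}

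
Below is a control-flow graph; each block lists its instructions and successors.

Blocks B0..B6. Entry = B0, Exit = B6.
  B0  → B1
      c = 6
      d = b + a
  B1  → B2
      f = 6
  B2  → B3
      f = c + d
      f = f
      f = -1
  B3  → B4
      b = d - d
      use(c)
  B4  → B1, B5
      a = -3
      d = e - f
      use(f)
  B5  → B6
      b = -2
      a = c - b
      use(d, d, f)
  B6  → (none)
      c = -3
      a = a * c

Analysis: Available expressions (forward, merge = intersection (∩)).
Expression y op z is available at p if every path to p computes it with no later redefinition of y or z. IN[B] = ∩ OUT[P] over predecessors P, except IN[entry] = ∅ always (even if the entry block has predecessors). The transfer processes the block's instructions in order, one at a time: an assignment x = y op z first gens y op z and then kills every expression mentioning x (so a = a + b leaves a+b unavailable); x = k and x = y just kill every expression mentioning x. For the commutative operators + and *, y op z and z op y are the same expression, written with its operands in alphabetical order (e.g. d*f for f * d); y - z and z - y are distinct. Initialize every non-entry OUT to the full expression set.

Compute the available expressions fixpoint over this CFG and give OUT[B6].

Answer: {e-f}

Trace:
Per-block solution:
  B0:  IN={}  OUT={a+b}
  B1:  IN={}  OUT={}
  B2:  IN={}  OUT={c+d}
  B3:  IN={c+d}  OUT={c+d, d-d}
  B4:  IN={c+d, d-d}  OUT={e-f}
  B5:  IN={e-f}  OUT={c-b, e-f}
  B6:  IN={c-b, e-f}  OUT={e-f}

Merge at B6: IN[B6] = OUT[B5] = {c-b, e-f}
Applying B6's transfer function to that IN value gives OUT[B6] (row B6 above).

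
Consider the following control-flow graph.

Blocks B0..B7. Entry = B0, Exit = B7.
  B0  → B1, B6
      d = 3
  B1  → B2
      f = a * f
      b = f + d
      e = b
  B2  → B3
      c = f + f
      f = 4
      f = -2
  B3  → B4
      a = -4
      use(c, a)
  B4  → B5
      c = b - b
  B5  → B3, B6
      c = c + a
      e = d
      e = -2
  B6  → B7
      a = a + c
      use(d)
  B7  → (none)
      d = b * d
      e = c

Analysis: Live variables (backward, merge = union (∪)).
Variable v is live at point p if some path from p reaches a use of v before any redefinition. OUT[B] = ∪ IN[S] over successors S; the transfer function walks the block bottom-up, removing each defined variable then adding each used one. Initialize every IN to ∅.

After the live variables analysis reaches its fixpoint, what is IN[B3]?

Answer: {b, c, d}

Working:
Converged values:
  B0: | IN={a, b, c, f} | OUT={a, b, c, d, f}
  B1: | IN={a, d, f} | OUT={b, d, f}
  B2: | IN={b, d, f} | OUT={b, c, d}
  B3: | IN={b, c, d} | OUT={a, b, d}
  B4: | IN={a, b, d} | OUT={a, b, c, d}
  B5: | IN={a, b, c, d} | OUT={a, b, c, d}
  B6: | IN={a, b, c, d} | OUT={b, c, d}
  B7: | IN={b, c, d} | OUT={}

Merge at B3: OUT[B3] = IN[B4] = {a, b, d}
Applying B3's transfer function to that OUT value gives IN[B3] (row B3 above).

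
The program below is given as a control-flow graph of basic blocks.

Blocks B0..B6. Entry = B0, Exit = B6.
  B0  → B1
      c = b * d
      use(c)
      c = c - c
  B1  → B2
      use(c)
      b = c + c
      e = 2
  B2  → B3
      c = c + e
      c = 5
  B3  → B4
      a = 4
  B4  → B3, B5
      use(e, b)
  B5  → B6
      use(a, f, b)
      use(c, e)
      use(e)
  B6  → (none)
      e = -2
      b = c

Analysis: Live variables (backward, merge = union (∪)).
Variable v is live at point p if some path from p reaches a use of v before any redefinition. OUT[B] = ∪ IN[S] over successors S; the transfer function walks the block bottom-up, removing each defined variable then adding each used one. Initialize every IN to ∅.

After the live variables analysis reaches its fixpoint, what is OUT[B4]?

Answer: {a, b, c, e, f}

Derivation:
Converged values:
  B0:   IN={b, d, f}   OUT={c, f}
  B1:   IN={c, f}   OUT={b, c, e, f}
  B2:   IN={b, c, e, f}   OUT={b, c, e, f}
  B3:   IN={b, c, e, f}   OUT={a, b, c, e, f}
  B4:   IN={a, b, c, e, f}   OUT={a, b, c, e, f}
  B5:   IN={a, b, c, e, f}   OUT={c}
  B6:   IN={c}   OUT={}

Merge at B4: OUT[B4] = IN[B3] ⊔ IN[B5] = {a, b, c, e, f}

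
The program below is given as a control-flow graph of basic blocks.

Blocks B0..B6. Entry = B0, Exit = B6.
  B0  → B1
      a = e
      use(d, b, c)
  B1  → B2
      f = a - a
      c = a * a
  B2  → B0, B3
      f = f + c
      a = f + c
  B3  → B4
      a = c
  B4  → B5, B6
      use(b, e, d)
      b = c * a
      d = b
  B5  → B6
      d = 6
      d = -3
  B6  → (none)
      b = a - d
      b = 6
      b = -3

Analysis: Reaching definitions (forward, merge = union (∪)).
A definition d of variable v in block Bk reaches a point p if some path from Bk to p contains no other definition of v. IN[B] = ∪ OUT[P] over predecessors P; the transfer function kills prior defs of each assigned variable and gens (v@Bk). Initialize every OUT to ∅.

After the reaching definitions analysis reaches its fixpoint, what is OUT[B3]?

Fixpoint table:
  B0:   IN={a@B2, c@B1, f@B2}   OUT={a@B0, c@B1, f@B2}
  B1:   IN={a@B0, c@B1, f@B2}   OUT={a@B0, c@B1, f@B1}
  B2:   IN={a@B0, c@B1, f@B1}   OUT={a@B2, c@B1, f@B2}
  B3:   IN={a@B2, c@B1, f@B2}   OUT={a@B3, c@B1, f@B2}
  B4:   IN={a@B3, c@B1, f@B2}   OUT={a@B3, b@B4, c@B1, d@B4, f@B2}
  B5:   IN={a@B3, b@B4, c@B1, d@B4, f@B2}   OUT={a@B3, b@B4, c@B1, d@B5, f@B2}
  B6:   IN={a@B3, b@B4, c@B1, d@B4, d@B5, f@B2}   OUT={a@B3, b@B6, c@B1, d@B4, d@B5, f@B2}

Merge at B3: IN[B3] = OUT[B2] = {a@B2, c@B1, f@B2}
Applying B3's transfer function to that IN value gives OUT[B3] (row B3 above).

Answer: {a@B3, c@B1, f@B2}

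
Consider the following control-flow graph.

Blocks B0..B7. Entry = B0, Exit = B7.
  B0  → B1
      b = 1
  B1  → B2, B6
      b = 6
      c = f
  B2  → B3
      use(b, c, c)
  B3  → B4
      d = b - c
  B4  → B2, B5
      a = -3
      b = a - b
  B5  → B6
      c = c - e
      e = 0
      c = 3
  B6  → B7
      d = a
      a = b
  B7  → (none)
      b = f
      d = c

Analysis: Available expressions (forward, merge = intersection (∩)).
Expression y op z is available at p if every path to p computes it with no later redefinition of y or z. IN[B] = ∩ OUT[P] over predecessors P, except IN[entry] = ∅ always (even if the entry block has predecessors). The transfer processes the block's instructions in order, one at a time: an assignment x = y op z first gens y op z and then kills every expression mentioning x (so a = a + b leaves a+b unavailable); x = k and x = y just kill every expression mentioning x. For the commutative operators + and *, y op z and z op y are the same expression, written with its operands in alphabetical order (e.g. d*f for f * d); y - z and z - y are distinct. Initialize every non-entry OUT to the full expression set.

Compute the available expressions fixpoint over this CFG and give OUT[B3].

Per-block solution:
  B0:  IN={}  OUT={}
  B1:  IN={}  OUT={}
  B2:  IN={}  OUT={}
  B3:  IN={}  OUT={b-c}
  B4:  IN={b-c}  OUT={}
  B5:  IN={}  OUT={}
  B6:  IN={}  OUT={}
  B7:  IN={}  OUT={}

Merge at B3: IN[B3] = OUT[B2] = {}
Applying B3's transfer function to that IN value gives OUT[B3] (row B3 above).

Answer: {b-c}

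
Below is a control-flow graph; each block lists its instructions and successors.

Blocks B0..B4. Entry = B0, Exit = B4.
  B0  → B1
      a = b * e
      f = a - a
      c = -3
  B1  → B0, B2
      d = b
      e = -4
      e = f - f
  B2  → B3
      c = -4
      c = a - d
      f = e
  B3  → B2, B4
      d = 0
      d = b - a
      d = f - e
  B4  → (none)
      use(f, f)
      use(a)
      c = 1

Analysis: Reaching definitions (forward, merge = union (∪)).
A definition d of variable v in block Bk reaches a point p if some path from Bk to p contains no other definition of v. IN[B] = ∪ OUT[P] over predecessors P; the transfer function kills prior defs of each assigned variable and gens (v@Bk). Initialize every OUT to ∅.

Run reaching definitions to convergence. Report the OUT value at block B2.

Converged values:
  B0:   IN={a@B0, c@B0, d@B1, e@B1, f@B0}   OUT={a@B0, c@B0, d@B1, e@B1, f@B0}
  B1:   IN={a@B0, c@B0, d@B1, e@B1, f@B0}   OUT={a@B0, c@B0, d@B1, e@B1, f@B0}
  B2:   IN={a@B0, c@B0, c@B2, d@B1, d@B3, e@B1, f@B0, f@B2}   OUT={a@B0, c@B2, d@B1, d@B3, e@B1, f@B2}
  B3:   IN={a@B0, c@B2, d@B1, d@B3, e@B1, f@B2}   OUT={a@B0, c@B2, d@B3, e@B1, f@B2}
  B4:   IN={a@B0, c@B2, d@B3, e@B1, f@B2}   OUT={a@B0, c@B4, d@B3, e@B1, f@B2}

Merge at B2: IN[B2] = OUT[B1] ⊔ OUT[B3] = {a@B0, c@B0, c@B2, d@B1, d@B3, e@B1, f@B0, f@B2}
Applying B2's transfer function to that IN value gives OUT[B2] (row B2 above).

Answer: {a@B0, c@B2, d@B1, d@B3, e@B1, f@B2}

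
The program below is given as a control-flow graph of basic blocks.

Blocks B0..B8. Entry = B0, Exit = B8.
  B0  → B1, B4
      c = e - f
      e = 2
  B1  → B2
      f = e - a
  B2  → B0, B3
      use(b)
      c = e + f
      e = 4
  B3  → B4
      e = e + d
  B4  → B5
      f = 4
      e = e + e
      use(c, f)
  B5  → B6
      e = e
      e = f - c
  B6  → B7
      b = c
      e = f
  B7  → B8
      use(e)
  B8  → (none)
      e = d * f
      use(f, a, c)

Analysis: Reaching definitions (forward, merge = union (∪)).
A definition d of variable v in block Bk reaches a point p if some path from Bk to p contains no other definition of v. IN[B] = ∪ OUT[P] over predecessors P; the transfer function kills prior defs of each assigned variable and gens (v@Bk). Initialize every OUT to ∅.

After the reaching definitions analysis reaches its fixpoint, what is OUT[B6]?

Per-block solution:
  B0: | IN={c@B2, e@B2, f@B1} | OUT={c@B0, e@B0, f@B1}
  B1: | IN={c@B0, e@B0, f@B1} | OUT={c@B0, e@B0, f@B1}
  B2: | IN={c@B0, e@B0, f@B1} | OUT={c@B2, e@B2, f@B1}
  B3: | IN={c@B2, e@B2, f@B1} | OUT={c@B2, e@B3, f@B1}
  B4: | IN={c@B0, c@B2, e@B0, e@B3, f@B1} | OUT={c@B0, c@B2, e@B4, f@B4}
  B5: | IN={c@B0, c@B2, e@B4, f@B4} | OUT={c@B0, c@B2, e@B5, f@B4}
  B6: | IN={c@B0, c@B2, e@B5, f@B4} | OUT={b@B6, c@B0, c@B2, e@B6, f@B4}
  B7: | IN={b@B6, c@B0, c@B2, e@B6, f@B4} | OUT={b@B6, c@B0, c@B2, e@B6, f@B4}
  B8: | IN={b@B6, c@B0, c@B2, e@B6, f@B4} | OUT={b@B6, c@B0, c@B2, e@B8, f@B4}

Merge at B6: IN[B6] = OUT[B5] = {c@B0, c@B2, e@B5, f@B4}
Applying B6's transfer function to that IN value gives OUT[B6] (row B6 above).

Answer: {b@B6, c@B0, c@B2, e@B6, f@B4}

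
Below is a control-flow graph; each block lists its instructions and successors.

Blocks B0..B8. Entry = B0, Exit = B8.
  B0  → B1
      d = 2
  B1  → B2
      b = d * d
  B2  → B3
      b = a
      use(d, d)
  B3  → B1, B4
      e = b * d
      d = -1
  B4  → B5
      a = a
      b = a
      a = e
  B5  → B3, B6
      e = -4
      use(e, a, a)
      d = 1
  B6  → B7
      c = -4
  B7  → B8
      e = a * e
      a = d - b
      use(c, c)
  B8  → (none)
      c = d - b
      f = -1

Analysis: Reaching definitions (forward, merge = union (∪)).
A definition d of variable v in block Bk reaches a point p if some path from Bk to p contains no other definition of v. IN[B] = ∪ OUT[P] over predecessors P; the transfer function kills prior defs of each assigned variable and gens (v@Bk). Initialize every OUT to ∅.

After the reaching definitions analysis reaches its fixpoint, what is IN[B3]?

Fixpoint table:
  B0:  IN={}  OUT={d@B0}
  B1:  IN={a@B4, b@B2, b@B4, d@B0, d@B3, e@B3}  OUT={a@B4, b@B1, d@B0, d@B3, e@B3}
  B2:  IN={a@B4, b@B1, d@B0, d@B3, e@B3}  OUT={a@B4, b@B2, d@B0, d@B3, e@B3}
  B3:  IN={a@B4, b@B2, b@B4, d@B0, d@B3, d@B5, e@B3, e@B5}  OUT={a@B4, b@B2, b@B4, d@B3, e@B3}
  B4:  IN={a@B4, b@B2, b@B4, d@B3, e@B3}  OUT={a@B4, b@B4, d@B3, e@B3}
  B5:  IN={a@B4, b@B4, d@B3, e@B3}  OUT={a@B4, b@B4, d@B5, e@B5}
  B6:  IN={a@B4, b@B4, d@B5, e@B5}  OUT={a@B4, b@B4, c@B6, d@B5, e@B5}
  B7:  IN={a@B4, b@B4, c@B6, d@B5, e@B5}  OUT={a@B7, b@B4, c@B6, d@B5, e@B7}
  B8:  IN={a@B7, b@B4, c@B6, d@B5, e@B7}  OUT={a@B7, b@B4, c@B8, d@B5, e@B7, f@B8}

Merge at B3: IN[B3] = OUT[B2] ⊔ OUT[B5] = {a@B4, b@B2, b@B4, d@B0, d@B3, d@B5, e@B3, e@B5}

Answer: {a@B4, b@B2, b@B4, d@B0, d@B3, d@B5, e@B3, e@B5}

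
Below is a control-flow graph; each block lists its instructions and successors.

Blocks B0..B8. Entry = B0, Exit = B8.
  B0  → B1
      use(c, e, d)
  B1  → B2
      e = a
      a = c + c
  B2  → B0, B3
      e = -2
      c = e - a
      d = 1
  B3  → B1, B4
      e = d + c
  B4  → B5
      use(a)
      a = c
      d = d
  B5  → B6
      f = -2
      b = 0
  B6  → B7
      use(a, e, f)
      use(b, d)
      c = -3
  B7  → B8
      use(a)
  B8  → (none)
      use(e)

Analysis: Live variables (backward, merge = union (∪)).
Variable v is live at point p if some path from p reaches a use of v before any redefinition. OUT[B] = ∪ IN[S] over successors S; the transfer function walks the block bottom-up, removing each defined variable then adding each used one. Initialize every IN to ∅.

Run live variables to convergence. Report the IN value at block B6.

Answer: {a, b, d, e, f}

Trace:
Converged values:
  B0:  IN={a, c, d, e}  OUT={a, c}
  B1:  IN={a, c}  OUT={a}
  B2:  IN={a}  OUT={a, c, d, e}
  B3:  IN={a, c, d}  OUT={a, c, d, e}
  B4:  IN={a, c, d, e}  OUT={a, d, e}
  B5:  IN={a, d, e}  OUT={a, b, d, e, f}
  B6:  IN={a, b, d, e, f}  OUT={a, e}
  B7:  IN={a, e}  OUT={e}
  B8:  IN={e}  OUT={}

Merge at B6: OUT[B6] = IN[B7] = {a, e}
Applying B6's transfer function to that OUT value gives IN[B6] (row B6 above).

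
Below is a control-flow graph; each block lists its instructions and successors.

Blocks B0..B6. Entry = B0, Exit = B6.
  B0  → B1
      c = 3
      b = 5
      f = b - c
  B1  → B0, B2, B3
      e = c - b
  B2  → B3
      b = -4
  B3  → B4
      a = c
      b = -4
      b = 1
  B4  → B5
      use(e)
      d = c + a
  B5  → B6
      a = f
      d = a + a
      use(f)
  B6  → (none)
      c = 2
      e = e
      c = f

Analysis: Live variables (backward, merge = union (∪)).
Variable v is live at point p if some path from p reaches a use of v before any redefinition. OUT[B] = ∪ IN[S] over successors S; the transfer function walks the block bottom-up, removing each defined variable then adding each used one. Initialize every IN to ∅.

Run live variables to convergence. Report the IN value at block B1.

Per-block solution:
  B0:   IN={}   OUT={b, c, f}
  B1:   IN={b, c, f}   OUT={c, e, f}
  B2:   IN={c, e, f}   OUT={c, e, f}
  B3:   IN={c, e, f}   OUT={a, c, e, f}
  B4:   IN={a, c, e, f}   OUT={e, f}
  B5:   IN={e, f}   OUT={e, f}
  B6:   IN={e, f}   OUT={}

Merge at B1: OUT[B1] = IN[B0] ⊔ IN[B2] ⊔ IN[B3] = {c, e, f}
Applying B1's transfer function to that OUT value gives IN[B1] (row B1 above).

Answer: {b, c, f}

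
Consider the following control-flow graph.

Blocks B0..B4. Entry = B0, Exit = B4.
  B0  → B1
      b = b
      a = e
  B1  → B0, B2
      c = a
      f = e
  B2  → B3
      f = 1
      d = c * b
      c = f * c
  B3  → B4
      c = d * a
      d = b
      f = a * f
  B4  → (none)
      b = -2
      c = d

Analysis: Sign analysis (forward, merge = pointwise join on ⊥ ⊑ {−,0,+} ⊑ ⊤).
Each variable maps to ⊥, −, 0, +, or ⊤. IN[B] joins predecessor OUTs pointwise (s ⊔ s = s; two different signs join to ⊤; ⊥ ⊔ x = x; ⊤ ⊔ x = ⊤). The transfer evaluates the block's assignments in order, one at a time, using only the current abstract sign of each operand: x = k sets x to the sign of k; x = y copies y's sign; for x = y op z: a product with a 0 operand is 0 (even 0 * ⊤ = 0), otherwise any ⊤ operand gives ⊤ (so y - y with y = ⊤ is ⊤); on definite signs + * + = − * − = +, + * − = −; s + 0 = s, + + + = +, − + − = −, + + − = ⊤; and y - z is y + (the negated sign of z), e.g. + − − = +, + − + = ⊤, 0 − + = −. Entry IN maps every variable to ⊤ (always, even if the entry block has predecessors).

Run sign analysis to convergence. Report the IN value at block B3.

Answer: {a: ⊤, b: ⊤, c: ⊤, d: ⊤, e: ⊤, f: +}

Working:
Fixpoint table:
  B0: | IN=(all ⊤) | OUT=(all ⊤)
  B1: | IN=(all ⊤) | OUT=(all ⊤)
  B2: | IN=(all ⊤) | OUT={f:+; rest ⊤}
  B3: | IN={f:+; rest ⊤} | OUT=(all ⊤)
  B4: | IN=(all ⊤) | OUT={b:-; rest ⊤}

Merge at B3: IN[B3] = OUT[B2] = {a: ⊤, b: ⊤, c: ⊤, d: ⊤, e: ⊤, f: +}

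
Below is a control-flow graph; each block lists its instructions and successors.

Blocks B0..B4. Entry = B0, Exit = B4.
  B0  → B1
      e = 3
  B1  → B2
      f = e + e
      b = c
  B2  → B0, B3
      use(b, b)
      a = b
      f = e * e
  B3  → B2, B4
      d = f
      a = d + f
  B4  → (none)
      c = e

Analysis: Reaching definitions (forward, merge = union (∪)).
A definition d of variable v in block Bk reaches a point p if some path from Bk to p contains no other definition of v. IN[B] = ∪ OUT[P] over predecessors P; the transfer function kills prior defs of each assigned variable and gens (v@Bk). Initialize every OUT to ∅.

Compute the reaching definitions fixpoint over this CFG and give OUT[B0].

Per-block solution:
  B0:   IN={a@B2, b@B1, d@B3, e@B0, f@B2}   OUT={a@B2, b@B1, d@B3, e@B0, f@B2}
  B1:   IN={a@B2, b@B1, d@B3, e@B0, f@B2}   OUT={a@B2, b@B1, d@B3, e@B0, f@B1}
  B2:   IN={a@B2, a@B3, b@B1, d@B3, e@B0, f@B1, f@B2}   OUT={a@B2, b@B1, d@B3, e@B0, f@B2}
  B3:   IN={a@B2, b@B1, d@B3, e@B0, f@B2}   OUT={a@B3, b@B1, d@B3, e@B0, f@B2}
  B4:   IN={a@B3, b@B1, d@B3, e@B0, f@B2}   OUT={a@B3, b@B1, c@B4, d@B3, e@B0, f@B2}

Merge at B0 (entry node, so the boundary value {} is joined with the incoming edge(s)): IN[B0] = {} ⊔ OUT[B2] = {a@B2, b@B1, d@B3, e@B0, f@B2}
Applying B0's transfer function to that IN value gives OUT[B0] (row B0 above).

Answer: {a@B2, b@B1, d@B3, e@B0, f@B2}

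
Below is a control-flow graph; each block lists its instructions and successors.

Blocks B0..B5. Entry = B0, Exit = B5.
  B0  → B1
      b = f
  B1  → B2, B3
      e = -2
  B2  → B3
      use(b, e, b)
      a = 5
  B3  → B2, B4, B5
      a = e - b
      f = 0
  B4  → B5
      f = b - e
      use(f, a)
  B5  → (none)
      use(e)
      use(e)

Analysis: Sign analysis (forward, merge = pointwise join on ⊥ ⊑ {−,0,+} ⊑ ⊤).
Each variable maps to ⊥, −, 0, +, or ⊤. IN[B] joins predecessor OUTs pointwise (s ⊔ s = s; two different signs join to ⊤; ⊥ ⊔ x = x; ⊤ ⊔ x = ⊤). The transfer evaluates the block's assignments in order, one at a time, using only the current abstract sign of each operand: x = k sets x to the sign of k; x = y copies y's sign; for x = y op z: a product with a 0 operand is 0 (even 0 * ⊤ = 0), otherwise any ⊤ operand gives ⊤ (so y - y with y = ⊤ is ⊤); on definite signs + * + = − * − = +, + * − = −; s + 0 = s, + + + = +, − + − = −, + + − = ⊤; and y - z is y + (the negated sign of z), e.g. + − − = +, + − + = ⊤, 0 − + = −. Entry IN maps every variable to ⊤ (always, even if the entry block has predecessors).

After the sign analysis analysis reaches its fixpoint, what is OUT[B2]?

Converged values:
  B0: | IN=(all ⊤) | OUT=(all ⊤)
  B1: | IN=(all ⊤) | OUT={e:-; rest ⊤}
  B2: | IN={e:-; rest ⊤} | OUT={a:+, e:-; rest ⊤}
  B3: | IN={e:-; rest ⊤} | OUT={e:-, f:0; rest ⊤}
  B4: | IN={e:-, f:0; rest ⊤} | OUT={e:-; rest ⊤}
  B5: | IN={e:-; rest ⊤} | OUT={e:-; rest ⊤}

Merge at B2: IN[B2] = OUT[B1] ⊔ OUT[B3] = {a: ⊤, b: ⊤, c: ⊤, d: ⊤, e: -, f: ⊤}
Applying B2's transfer function to that IN value gives OUT[B2] (row B2 above).

Answer: {a: +, b: ⊤, c: ⊤, d: ⊤, e: -, f: ⊤}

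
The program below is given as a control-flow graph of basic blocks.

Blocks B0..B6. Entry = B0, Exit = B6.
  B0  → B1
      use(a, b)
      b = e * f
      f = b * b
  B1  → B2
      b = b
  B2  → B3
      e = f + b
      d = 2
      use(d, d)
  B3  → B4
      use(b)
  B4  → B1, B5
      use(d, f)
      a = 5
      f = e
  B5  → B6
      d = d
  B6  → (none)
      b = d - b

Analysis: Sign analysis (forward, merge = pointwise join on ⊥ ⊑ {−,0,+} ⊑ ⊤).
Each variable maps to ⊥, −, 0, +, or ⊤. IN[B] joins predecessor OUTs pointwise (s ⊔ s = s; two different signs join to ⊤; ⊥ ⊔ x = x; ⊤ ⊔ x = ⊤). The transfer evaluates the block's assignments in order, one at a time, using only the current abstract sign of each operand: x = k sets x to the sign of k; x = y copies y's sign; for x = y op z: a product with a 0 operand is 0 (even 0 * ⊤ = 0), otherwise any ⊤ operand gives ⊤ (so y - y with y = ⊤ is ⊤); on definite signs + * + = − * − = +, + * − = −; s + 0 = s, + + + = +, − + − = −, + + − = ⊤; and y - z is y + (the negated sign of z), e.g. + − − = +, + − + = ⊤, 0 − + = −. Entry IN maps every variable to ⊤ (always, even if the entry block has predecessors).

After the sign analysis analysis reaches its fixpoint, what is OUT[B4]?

Answer: {a: +, b: ⊤, c: ⊤, d: +, e: ⊤, f: ⊤}

Trace:
Per-block solution:
  B0:  IN=(all ⊤)  OUT=(all ⊤)
  B1:  IN=(all ⊤)  OUT=(all ⊤)
  B2:  IN=(all ⊤)  OUT={d:+; rest ⊤}
  B3:  IN={d:+; rest ⊤}  OUT={d:+; rest ⊤}
  B4:  IN={d:+; rest ⊤}  OUT={a:+, d:+; rest ⊤}
  B5:  IN={a:+, d:+; rest ⊤}  OUT={a:+, d:+; rest ⊤}
  B6:  IN={a:+, d:+; rest ⊤}  OUT={a:+, d:+; rest ⊤}

Merge at B4: IN[B4] = OUT[B3] = {a: ⊤, b: ⊤, c: ⊤, d: +, e: ⊤, f: ⊤}
Applying B4's transfer function to that IN value gives OUT[B4] (row B4 above).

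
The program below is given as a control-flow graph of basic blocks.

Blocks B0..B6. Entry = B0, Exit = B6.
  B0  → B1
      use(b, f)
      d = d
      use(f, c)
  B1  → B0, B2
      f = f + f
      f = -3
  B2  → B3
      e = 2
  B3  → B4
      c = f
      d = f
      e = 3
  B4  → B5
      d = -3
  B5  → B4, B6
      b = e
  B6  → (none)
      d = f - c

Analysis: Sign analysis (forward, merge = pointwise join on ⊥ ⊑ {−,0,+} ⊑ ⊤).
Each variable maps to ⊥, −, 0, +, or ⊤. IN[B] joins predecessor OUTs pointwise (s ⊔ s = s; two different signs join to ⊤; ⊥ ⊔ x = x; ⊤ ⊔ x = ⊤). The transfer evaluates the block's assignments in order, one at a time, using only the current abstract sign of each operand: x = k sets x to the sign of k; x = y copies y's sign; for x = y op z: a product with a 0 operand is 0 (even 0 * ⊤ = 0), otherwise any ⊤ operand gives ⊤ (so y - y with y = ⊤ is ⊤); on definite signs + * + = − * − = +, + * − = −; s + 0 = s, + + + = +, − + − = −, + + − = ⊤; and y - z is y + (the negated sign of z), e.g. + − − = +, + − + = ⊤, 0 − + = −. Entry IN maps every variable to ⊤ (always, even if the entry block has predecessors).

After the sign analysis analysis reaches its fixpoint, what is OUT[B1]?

Answer: {a: ⊤, b: ⊤, c: ⊤, d: ⊤, e: ⊤, f: -}

Derivation:
Per-block solution:
  B0: | IN=(all ⊤) | OUT=(all ⊤)
  B1: | IN=(all ⊤) | OUT={f:-; rest ⊤}
  B2: | IN={f:-; rest ⊤} | OUT={e:+, f:-; rest ⊤}
  B3: | IN={e:+, f:-; rest ⊤} | OUT={c:-, d:-, e:+, f:-; rest ⊤}
  B4: | IN={c:-, d:-, e:+, f:-; rest ⊤} | OUT={c:-, d:-, e:+, f:-; rest ⊤}
  B5: | IN={c:-, d:-, e:+, f:-; rest ⊤} | OUT={b:+, c:-, d:-, e:+, f:-; rest ⊤}
  B6: | IN={b:+, c:-, d:-, e:+, f:-; rest ⊤} | OUT={b:+, c:-, e:+, f:-; rest ⊤}

Merge at B1: IN[B1] = OUT[B0] = {a: ⊤, b: ⊤, c: ⊤, d: ⊤, e: ⊤, f: ⊤}
Applying B1's transfer function to that IN value gives OUT[B1] (row B1 above).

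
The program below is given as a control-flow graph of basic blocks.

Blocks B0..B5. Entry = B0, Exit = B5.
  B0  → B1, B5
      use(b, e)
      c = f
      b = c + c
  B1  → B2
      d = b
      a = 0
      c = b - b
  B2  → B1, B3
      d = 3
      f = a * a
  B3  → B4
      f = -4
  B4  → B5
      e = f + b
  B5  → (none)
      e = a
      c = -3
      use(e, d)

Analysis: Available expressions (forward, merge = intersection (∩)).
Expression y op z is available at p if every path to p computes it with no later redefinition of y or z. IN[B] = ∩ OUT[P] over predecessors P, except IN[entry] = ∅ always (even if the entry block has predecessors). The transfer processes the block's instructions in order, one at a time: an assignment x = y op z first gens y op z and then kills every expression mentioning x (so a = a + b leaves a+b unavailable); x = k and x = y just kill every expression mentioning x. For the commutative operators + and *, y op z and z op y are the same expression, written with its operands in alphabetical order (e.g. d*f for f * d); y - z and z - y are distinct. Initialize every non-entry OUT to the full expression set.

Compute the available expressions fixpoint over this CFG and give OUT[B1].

Fixpoint table:
  B0:   IN={}   OUT={c+c}
  B1:   IN={}   OUT={b-b}
  B2:   IN={b-b}   OUT={a*a, b-b}
  B3:   IN={a*a, b-b}   OUT={a*a, b-b}
  B4:   IN={a*a, b-b}   OUT={a*a, b+f, b-b}
  B5:   IN={}   OUT={}

Merge at B1: IN[B1] = OUT[B0] ∩ OUT[B2] = {}
Applying B1's transfer function to that IN value gives OUT[B1] (row B1 above).

Answer: {b-b}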